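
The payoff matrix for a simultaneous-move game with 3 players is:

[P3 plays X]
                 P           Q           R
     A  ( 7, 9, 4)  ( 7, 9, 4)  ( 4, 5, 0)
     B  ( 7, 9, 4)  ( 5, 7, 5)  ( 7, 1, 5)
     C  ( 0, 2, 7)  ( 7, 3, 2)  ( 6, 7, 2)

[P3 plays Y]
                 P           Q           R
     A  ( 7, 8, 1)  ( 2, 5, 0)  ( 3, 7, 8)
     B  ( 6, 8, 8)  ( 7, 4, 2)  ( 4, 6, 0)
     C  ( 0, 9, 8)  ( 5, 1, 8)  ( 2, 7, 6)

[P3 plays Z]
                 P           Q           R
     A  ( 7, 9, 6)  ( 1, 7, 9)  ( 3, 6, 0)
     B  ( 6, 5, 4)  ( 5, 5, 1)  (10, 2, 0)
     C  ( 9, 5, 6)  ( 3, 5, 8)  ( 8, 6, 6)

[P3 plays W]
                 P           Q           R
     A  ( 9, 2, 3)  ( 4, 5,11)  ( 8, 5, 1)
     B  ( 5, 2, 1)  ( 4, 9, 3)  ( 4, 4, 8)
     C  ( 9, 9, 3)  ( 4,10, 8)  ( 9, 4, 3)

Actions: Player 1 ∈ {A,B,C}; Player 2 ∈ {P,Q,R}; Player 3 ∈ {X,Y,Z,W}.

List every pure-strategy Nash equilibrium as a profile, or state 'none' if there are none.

(A,P,X): not NE [P3→Z gives 6>4]
(A,P,Y): not NE [P3→Z gives 6>1]
(A,P,Z): not NE [P1→C gives 9>7]
(A,P,W): not NE [P2→R gives 5>2; P3→Z gives 6>3]
(A,Q,X): not NE [P3→W gives 11>4]
(A,Q,Y): not NE [P1→B gives 7>2; P2→P gives 8>5; P3→W gives 11>0]
(A,Q,Z): not NE [P1→B gives 5>1; P2→P gives 9>7; P3→W gives 11>9]
(A,Q,W): NE
(A,R,X): not NE [P1→B gives 7>4; P2→Q gives 9>5; P3→Y gives 8>0]
(A,R,Y): not NE [P1→B gives 4>3; P2→P gives 8>7]
(A,R,Z): not NE [P1→B gives 10>3; P2→P gives 9>6; P3→Y gives 8>0]
(A,R,W): not NE [P1→C gives 9>8; P3→Y gives 8>1]
(B,P,X): not NE [P3→Y gives 8>4]
(B,P,Y): not NE [P1→A gives 7>6]
(B,P,Z): not NE [P1→C gives 9>6; P3→Y gives 8>4]
(B,P,W): not NE [P1→C gives 9>5; P2→Q gives 9>2; P3→Y gives 8>1]
(B,Q,X): not NE [P1→C gives 7>5; P2→P gives 9>7]
(B,Q,Y): not NE [P2→P gives 8>4; P3→X gives 5>2]
(B,Q,Z): not NE [P3→X gives 5>1]
(B,Q,W): not NE [P3→X gives 5>3]
(B,R,X): not NE [P2→P gives 9>1; P3→W gives 8>5]
(B,R,Y): not NE [P2→P gives 8>6; P3→W gives 8>0]
(B,R,Z): not NE [P2→Q gives 5>2; P3→W gives 8>0]
(B,R,W): not NE [P1→C gives 9>4; P2→Q gives 9>4]
(C,P,X): not NE [P1→B gives 7>0; P2→R gives 7>2; P3→Y gives 8>7]
(C,P,Y): not NE [P1→A gives 7>0]
(C,P,Z): not NE [P2→R gives 6>5; P3→Y gives 8>6]
(C,P,W): not NE [P2→Q gives 10>9; P3→Y gives 8>3]
(C,Q,X): not NE [P2→R gives 7>3; P3→W gives 8>2]
(C,Q,Y): not NE [P1→B gives 7>5; P2→P gives 9>1]
(C,Q,Z): not NE [P1→B gives 5>3; P2→R gives 6>5]
(C,Q,W): NE
(C,R,X): not NE [P1→B gives 7>6; P3→Z gives 6>2]
(C,R,Y): not NE [P1→B gives 4>2; P2→P gives 9>7]
(C,R,Z): not NE [P1→B gives 10>8]
(C,R,W): not NE [P2→Q gives 10>4; P3→Z gives 6>3]

NE set: (A,Q,W), (C,Q,W)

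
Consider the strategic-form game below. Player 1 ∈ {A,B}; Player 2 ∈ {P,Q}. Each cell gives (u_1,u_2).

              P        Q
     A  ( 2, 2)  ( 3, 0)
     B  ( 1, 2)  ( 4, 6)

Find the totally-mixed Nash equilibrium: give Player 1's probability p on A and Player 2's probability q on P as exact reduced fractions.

P1 indiff ⇒ q·2+(1-q)·3 = q·1+(1-q)·4 ⇒ q(1) = (1-q)(1) ⇒ q = 1/2
P2 indiff ⇒ p·2+(1-p)·2 = p·0+(1-p)·6 ⇒ p(2) = (1-p)(4) ⇒ p = 2/3

P1 mixes 2/3 on A; P2 mixes 1/2 on P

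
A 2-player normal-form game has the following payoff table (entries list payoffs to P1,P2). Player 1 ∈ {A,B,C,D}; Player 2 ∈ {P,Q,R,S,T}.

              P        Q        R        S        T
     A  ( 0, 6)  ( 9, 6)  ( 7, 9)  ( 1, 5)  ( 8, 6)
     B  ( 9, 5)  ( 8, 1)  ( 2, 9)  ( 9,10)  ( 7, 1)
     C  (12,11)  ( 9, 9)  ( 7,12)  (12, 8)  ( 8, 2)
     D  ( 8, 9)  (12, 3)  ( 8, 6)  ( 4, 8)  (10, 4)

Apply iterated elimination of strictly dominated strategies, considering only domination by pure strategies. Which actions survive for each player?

P1 drop A (D beats it: P:8>0 Q:12>9 R:8>7 S:4>1 T:10>8)
P1 drop B (C beats it: P:12>9 Q:9>8 R:7>2 S:12>9 T:8>7)
P2 drop Q (P beats it: C:11>9 D:9>3)
P2 drop S (P beats it: C:11>8 D:9>8)
P2 drop T (P beats it: C:11>2 D:9>4)
P1→{C,D} P2→{P,R}

IESDS → P1:{C,D} P2:{P,R}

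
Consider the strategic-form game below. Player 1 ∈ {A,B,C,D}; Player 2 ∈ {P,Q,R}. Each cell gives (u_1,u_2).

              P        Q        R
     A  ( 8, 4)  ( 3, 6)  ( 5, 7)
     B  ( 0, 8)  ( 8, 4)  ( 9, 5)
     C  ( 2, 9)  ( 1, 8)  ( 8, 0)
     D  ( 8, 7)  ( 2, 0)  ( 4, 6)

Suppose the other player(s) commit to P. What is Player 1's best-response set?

u_1(A vs P) = 8
u_1(B vs P) = 0
u_1(C vs P) = 2
u_1(D vs P) = 8
max payoff 8 at {A,D}

P1 best: {A,D}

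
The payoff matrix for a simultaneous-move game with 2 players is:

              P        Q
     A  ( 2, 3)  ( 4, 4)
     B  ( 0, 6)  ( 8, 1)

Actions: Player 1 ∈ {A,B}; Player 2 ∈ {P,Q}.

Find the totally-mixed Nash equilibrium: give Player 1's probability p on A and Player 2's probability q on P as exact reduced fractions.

P1 indiff ⇒ q·2+(1-q)·4 = q·0+(1-q)·8 ⇒ q(2) = (1-q)(4) ⇒ q = 2/3
P2 indiff ⇒ p·3+(1-p)·6 = p·4+(1-p)·1 ⇒ p(-1) = (1-p)(-5) ⇒ p = 5/6

(p,q) = (5/6, 2/3)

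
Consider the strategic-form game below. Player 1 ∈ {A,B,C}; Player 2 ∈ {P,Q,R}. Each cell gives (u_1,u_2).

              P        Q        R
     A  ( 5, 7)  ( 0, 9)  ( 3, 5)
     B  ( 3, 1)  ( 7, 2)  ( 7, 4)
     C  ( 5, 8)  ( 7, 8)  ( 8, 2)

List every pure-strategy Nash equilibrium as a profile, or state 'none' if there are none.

NE set: (C,P), (C,Q)

(A,P): not NE [P2→Q gives 9>7]
(A,Q): not NE [P1→C gives 7>0]
(A,R): not NE [P1→C gives 8>3; P2→Q gives 9>5]
(B,P): not NE [P1→C gives 5>3; P2→R gives 4>1]
(B,Q): not NE [P2→R gives 4>2]
(B,R): not NE [P1→C gives 8>7]
(C,P): NE
(C,Q): NE
(C,R): not NE [P2→Q gives 8>2]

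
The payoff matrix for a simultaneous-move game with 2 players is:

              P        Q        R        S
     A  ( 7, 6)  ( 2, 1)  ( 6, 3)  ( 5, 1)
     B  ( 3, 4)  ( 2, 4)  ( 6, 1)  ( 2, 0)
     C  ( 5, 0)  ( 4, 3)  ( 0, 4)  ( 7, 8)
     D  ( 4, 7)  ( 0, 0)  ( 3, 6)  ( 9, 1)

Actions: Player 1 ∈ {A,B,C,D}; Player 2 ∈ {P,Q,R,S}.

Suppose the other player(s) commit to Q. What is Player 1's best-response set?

u_1(A vs Q) = 2
u_1(B vs Q) = 2
u_1(C vs Q) = 4
u_1(D vs Q) = 0
max payoff 4 at {C}

P1 best: {C}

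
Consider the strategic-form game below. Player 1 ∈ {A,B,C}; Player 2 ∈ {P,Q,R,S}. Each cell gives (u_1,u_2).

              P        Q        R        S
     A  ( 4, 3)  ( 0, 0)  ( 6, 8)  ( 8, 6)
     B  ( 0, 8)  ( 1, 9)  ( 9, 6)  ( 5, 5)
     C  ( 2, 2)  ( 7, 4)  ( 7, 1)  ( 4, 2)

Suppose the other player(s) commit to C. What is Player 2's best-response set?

u_2(P vs C) = 2
u_2(Q vs C) = 4
u_2(R vs C) = 1
u_2(S vs C) = 2
max payoff 4 at {Q}

BR_2 = {Q}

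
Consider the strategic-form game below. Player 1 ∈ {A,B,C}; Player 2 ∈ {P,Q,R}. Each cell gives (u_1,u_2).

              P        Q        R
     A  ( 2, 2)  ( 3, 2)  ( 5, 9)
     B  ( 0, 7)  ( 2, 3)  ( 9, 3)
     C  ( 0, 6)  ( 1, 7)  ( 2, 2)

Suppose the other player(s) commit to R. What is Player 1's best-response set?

BR_1 = {B}

u_1(A vs R) = 5
u_1(B vs R) = 9
u_1(C vs R) = 2
max payoff 9 at {B}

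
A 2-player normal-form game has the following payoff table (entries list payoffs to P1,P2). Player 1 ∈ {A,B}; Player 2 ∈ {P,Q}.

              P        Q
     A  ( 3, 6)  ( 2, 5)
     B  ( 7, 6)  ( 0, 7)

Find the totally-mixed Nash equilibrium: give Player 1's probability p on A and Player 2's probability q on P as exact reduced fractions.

P1 indiff ⇒ q·3+(1-q)·2 = q·7+(1-q)·0 ⇒ q(-4) = (1-q)(-2) ⇒ q = 1/3
P2 indiff ⇒ p·6+(1-p)·6 = p·5+(1-p)·7 ⇒ p(1) = (1-p)(1) ⇒ p = 1/2

p=1/2, q=1/3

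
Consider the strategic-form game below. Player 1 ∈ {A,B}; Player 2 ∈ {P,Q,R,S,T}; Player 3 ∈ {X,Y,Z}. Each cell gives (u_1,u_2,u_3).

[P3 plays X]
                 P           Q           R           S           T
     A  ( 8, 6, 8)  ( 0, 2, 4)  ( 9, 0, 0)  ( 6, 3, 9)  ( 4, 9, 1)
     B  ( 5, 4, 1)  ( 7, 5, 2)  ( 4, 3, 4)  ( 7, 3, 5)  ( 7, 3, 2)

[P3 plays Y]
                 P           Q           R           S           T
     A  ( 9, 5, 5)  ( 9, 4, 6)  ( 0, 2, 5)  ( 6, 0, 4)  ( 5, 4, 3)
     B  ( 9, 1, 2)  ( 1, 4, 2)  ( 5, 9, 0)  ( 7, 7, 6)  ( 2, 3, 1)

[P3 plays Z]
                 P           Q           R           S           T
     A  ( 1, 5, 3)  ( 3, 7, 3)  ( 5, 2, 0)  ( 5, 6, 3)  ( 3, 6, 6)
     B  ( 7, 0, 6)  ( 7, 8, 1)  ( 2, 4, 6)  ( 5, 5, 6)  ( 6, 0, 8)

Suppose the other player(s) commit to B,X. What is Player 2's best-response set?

argmax u_2 = {Q}

u_2(P vs B,X) = 4
u_2(Q vs B,X) = 5
u_2(R vs B,X) = 3
u_2(S vs B,X) = 3
u_2(T vs B,X) = 3
max payoff 5 at {Q}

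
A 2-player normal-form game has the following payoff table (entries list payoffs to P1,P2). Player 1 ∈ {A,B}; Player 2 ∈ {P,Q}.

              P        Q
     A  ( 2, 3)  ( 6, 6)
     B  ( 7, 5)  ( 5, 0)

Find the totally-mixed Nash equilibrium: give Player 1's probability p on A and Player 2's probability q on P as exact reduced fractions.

(p,q) = (5/8, 1/6)

P1 indiff ⇒ q·2+(1-q)·6 = q·7+(1-q)·5 ⇒ q(-5) = (1-q)(-1) ⇒ q = 1/6
P2 indiff ⇒ p·3+(1-p)·5 = p·6+(1-p)·0 ⇒ p(-3) = (1-p)(-5) ⇒ p = 5/8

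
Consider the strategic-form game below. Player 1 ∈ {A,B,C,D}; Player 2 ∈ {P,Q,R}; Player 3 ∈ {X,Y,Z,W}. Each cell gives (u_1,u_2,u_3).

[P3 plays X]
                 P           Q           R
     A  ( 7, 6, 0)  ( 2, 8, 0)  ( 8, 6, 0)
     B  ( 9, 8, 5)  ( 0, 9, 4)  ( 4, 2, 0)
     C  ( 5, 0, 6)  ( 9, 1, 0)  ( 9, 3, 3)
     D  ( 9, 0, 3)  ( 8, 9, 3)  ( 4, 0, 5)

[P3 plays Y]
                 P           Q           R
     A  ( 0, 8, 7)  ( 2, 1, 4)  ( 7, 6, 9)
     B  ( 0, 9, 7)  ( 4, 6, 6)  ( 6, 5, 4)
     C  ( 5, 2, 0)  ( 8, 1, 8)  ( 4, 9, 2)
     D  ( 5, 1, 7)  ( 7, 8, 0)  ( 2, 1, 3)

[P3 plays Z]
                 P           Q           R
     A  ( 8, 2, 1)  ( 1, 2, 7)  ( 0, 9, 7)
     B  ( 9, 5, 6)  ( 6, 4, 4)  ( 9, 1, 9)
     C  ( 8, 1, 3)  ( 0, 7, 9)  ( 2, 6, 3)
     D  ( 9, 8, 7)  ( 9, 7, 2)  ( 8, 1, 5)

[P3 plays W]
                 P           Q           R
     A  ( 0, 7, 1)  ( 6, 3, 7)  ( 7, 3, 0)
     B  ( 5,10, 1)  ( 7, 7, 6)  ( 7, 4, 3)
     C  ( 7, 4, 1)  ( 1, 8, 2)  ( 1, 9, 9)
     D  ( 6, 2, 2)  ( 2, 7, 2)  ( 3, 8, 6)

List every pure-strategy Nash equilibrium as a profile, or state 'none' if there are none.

Nash profiles: (D,P,Z)

(A,P,X): not NE [P1→D gives 9>7; P2→Q gives 8>6; P3→Y gives 7>0]
(A,P,Y): not NE [P1→D gives 5>0]
(A,P,Z): not NE [P1→D gives 9>8; P2→R gives 9>2; P3→Y gives 7>1]
(A,P,W): not NE [P1→C gives 7>0; P3→Y gives 7>1]
(A,Q,X): not NE [P1→C gives 9>2; P3→W gives 7>0]
(A,Q,Y): not NE [P1→C gives 8>2; P2→P gives 8>1; P3→W gives 7>4]
(A,Q,Z): not NE [P1→D gives 9>1; P2→R gives 9>2]
(A,Q,W): not NE [P1→B gives 7>6; P2→P gives 7>3]
(A,R,X): not NE [P1→C gives 9>8; P2→Q gives 8>6; P3→Y gives 9>0]
(A,R,Y): not NE [P2→P gives 8>6]
(A,R,Z): not NE [P1→B gives 9>0; P3→Y gives 9>7]
(A,R,W): not NE [P2→P gives 7>3; P3→Y gives 9>0]
(B,P,X): not NE [P2→Q gives 9>8; P3→Y gives 7>5]
(B,P,Y): not NE [P1→D gives 5>0]
(B,P,Z): not NE [P3→Y gives 7>6]
(B,P,W): not NE [P1→C gives 7>5; P3→Y gives 7>1]
(B,Q,X): not NE [P1→C gives 9>0; P3→W gives 6>4]
(B,Q,Y): not NE [P1→C gives 8>4; P2→P gives 9>6]
(B,Q,Z): not NE [P1→D gives 9>6; P2→P gives 5>4; P3→W gives 6>4]
(B,Q,W): not NE [P2→P gives 10>7]
(B,R,X): not NE [P1→C gives 9>4; P2→Q gives 9>2; P3→Z gives 9>0]
(B,R,Y): not NE [P1→A gives 7>6; P2→P gives 9>5; P3→Z gives 9>4]
(B,R,Z): not NE [P2→P gives 5>1]
(B,R,W): not NE [P2→P gives 10>4; P3→Z gives 9>3]
(C,P,X): not NE [P1→D gives 9>5; P2→R gives 3>0]
(C,P,Y): not NE [P2→R gives 9>2; P3→X gives 6>0]
(C,P,Z): not NE [P1→D gives 9>8; P2→Q gives 7>1; P3→X gives 6>3]
(C,P,W): not NE [P2→R gives 9>4; P3→X gives 6>1]
(C,Q,X): not NE [P2→R gives 3>1; P3→Z gives 9>0]
(C,Q,Y): not NE [P2→R gives 9>1; P3→Z gives 9>8]
(C,Q,Z): not NE [P1→D gives 9>0]
(C,Q,W): not NE [P1→B gives 7>1; P2→R gives 9>8; P3→Z gives 9>2]
(C,R,X): not NE [P3→W gives 9>3]
(C,R,Y): not NE [P1→A gives 7>4; P3→W gives 9>2]
(C,R,Z): not NE [P1→B gives 9>2; P2→Q gives 7>6; P3→W gives 9>3]
(C,R,W): not NE [P1→B gives 7>1]
(D,P,X): not NE [P2→Q gives 9>0; P3→Z gives 7>3]
(D,P,Y): not NE [P2→Q gives 8>1]
(D,P,Z): NE
(D,P,W): not NE [P1→C gives 7>6; P2→R gives 8>2; P3→Z gives 7>2]
(D,Q,X): not NE [P1→C gives 9>8]
(D,Q,Y): not NE [P1→C gives 8>7; P3→X gives 3>0]
(D,Q,Z): not NE [P2→P gives 8>7; P3→X gives 3>2]
(D,Q,W): not NE [P1→B gives 7>2; P2→R gives 8>7; P3→X gives 3>2]
(D,R,X): not NE [P1→C gives 9>4; P2→Q gives 9>0; P3→W gives 6>5]
(D,R,Y): not NE [P1→A gives 7>2; P2→Q gives 8>1; P3→W gives 6>3]
(D,R,Z): not NE [P1→B gives 9>8; P2→P gives 8>1; P3→W gives 6>5]
(D,R,W): not NE [P1→B gives 7>3]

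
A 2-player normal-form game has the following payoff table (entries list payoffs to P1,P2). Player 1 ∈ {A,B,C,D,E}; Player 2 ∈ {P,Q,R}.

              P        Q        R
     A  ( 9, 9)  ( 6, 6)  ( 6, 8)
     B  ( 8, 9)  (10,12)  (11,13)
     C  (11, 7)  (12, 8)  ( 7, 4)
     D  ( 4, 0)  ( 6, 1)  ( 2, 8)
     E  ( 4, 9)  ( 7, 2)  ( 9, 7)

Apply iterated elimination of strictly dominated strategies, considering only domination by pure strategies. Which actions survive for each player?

IESDS → P1:{B,C} P2:{Q,R}

P1 drop A (C beats it: P:11>9 Q:12>6 R:7>6)
P1 drop D (B beats it: P:8>4 Q:10>6 R:11>2)
P1 drop E (B beats it: P:8>4 Q:10>7 R:11>9)
P2 drop P (Q beats it: B:12>9 C:8>7)
P1→{B,C} P2→{Q,R}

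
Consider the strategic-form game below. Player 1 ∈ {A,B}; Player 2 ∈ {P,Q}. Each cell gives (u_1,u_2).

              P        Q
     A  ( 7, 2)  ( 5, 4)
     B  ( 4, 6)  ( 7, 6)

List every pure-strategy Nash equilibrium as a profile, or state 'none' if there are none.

(A,P): not NE [P2→Q gives 4>2]
(A,Q): not NE [P1→B gives 7>5]
(B,P): not NE [P1→A gives 7>4]
(B,Q): NE

Nash profiles: (B,Q)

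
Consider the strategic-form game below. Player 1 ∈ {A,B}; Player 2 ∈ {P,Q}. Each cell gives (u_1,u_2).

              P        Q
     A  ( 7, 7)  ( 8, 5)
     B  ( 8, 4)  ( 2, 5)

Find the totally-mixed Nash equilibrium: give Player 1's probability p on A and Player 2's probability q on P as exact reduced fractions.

(p,q) = (1/3, 6/7)

P1 indiff ⇒ q·7+(1-q)·8 = q·8+(1-q)·2 ⇒ q(-1) = (1-q)(-6) ⇒ q = 6/7
P2 indiff ⇒ p·7+(1-p)·4 = p·5+(1-p)·5 ⇒ p(2) = (1-p)(1) ⇒ p = 1/3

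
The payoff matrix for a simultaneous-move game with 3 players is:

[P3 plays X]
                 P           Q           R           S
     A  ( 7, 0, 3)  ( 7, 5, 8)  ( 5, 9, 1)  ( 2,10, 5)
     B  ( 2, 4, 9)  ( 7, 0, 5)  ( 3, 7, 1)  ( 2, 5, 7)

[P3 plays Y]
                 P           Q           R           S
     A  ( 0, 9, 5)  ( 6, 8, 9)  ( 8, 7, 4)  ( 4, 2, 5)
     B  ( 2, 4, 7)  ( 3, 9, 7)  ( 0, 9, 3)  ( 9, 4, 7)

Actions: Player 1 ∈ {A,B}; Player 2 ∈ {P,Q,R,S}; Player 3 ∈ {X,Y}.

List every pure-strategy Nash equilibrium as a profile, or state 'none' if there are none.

(A,P,X): not NE [P2→S gives 10>0; P3→Y gives 5>3]
(A,P,Y): not NE [P1→B gives 2>0]
(A,Q,X): not NE [P2→S gives 10>5; P3→Y gives 9>8]
(A,Q,Y): not NE [P2→P gives 9>8]
(A,R,X): not NE [P2→S gives 10>9; P3→Y gives 4>1]
(A,R,Y): not NE [P2→P gives 9>7]
(A,S,X): NE
(A,S,Y): not NE [P1→B gives 9>4; P2→P gives 9>2]
(B,P,X): not NE [P1→A gives 7>2; P2→R gives 7>4]
(B,P,Y): not NE [P2→R gives 9>4; P3→X gives 9>7]
(B,Q,X): not NE [P2→R gives 7>0; P3→Y gives 7>5]
(B,Q,Y): not NE [P1→A gives 6>3]
(B,R,X): not NE [P1→A gives 5>3; P3→Y gives 3>1]
(B,R,Y): not NE [P1→A gives 8>0]
(B,S,X): not NE [P2→R gives 7>5]
(B,S,Y): not NE [P2→R gives 9>4]

PSNE = {(A,S,X)}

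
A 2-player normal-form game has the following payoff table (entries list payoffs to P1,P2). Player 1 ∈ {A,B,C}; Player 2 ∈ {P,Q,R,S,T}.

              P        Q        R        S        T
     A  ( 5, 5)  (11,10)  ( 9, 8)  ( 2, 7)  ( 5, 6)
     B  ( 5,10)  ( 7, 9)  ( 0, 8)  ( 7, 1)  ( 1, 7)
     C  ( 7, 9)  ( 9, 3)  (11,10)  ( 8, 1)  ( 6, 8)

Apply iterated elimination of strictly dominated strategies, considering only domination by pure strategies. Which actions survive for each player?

P1 drop B (C beats it: P:7>5 Q:9>7 R:11>0 S:8>7 T:6>1)
P2 drop P (R beats it: A:8>5 C:10>9)
P2 drop S (Q beats it: A:10>7 C:3>1)
P2 drop T (R beats it: A:8>6 C:10>8)
P1→{A,C} P2→{Q,R}

Remaining: P1:{A,C} P2:{Q,R}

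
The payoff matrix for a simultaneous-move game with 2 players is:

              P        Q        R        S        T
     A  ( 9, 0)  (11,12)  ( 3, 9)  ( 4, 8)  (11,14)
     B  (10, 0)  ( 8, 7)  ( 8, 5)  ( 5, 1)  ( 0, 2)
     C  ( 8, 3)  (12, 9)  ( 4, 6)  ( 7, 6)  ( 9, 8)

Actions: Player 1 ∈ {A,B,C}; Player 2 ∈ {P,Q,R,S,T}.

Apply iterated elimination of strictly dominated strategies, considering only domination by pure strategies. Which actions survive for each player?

P2 drop P (Q beats it: A:12>0 B:7>0 C:9>3)
P2 drop R (Q beats it: A:12>9 B:7>5 C:9>6)
P1 drop B (C beats it: Q:12>8 S:7>5 T:9>0)
P2 drop S (Q beats it: A:12>8 C:9>6)
P1→{A,C} P2→{Q,T}

Remaining: P1:{A,C} P2:{Q,T}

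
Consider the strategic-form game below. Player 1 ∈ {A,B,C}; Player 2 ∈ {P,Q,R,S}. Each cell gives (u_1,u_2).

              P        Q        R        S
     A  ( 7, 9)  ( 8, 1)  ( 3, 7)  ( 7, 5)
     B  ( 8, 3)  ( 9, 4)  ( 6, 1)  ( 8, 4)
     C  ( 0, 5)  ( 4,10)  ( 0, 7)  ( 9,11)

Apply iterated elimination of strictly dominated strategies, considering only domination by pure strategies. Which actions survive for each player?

P1 drop A (B beats it: P:8>7 Q:9>8 R:6>3 S:8>7)
P2 drop P (Q beats it: B:4>3 C:10>5)
P2 drop R (Q beats it: B:4>1 C:10>7)
P1→{B,C} P2→{Q,S}

IESDS → P1:{B,C} P2:{Q,S}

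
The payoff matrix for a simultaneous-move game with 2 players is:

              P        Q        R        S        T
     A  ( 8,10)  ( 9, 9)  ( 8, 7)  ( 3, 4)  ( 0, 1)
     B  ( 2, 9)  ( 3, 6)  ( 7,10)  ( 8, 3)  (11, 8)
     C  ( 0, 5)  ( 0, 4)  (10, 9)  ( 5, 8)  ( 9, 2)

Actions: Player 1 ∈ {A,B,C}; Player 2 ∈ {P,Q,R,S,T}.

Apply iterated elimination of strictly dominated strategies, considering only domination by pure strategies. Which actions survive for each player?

Survivors P1:{A,C} P2:{P,R}

P2 drop Q (P beats it: A:10>9 B:9>6 C:5>4)
P2 drop S (R beats it: A:7>4 B:10>3 C:9>8)
P2 drop T (P beats it: A:10>1 B:9>8 C:5>2)
P1 drop B (A beats it: P:8>2 R:8>7)
P1→{A,C} P2→{P,R}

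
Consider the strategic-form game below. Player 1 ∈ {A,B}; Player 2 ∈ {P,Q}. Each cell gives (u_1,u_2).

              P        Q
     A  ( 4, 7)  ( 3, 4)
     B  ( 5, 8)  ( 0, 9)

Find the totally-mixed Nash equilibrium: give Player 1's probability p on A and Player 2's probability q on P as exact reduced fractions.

(p,q) = (1/4, 3/4)

P1 indiff ⇒ q·4+(1-q)·3 = q·5+(1-q)·0 ⇒ q(-1) = (1-q)(-3) ⇒ q = 3/4
P2 indiff ⇒ p·7+(1-p)·8 = p·4+(1-p)·9 ⇒ p(3) = (1-p)(1) ⇒ p = 1/4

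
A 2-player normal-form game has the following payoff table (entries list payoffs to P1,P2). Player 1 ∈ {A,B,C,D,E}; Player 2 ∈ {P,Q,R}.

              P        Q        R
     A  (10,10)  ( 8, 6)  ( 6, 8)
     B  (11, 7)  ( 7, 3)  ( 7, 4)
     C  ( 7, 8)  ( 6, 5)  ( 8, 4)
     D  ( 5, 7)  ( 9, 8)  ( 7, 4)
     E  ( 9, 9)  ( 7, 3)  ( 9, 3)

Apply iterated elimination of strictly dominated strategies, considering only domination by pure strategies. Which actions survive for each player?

Remaining: P1:{A,B,D} P2:{P,Q}

P1 drop C (E beats it: P:9>7 Q:7>6 R:9>8)
P2 drop R (P beats it: A:10>8 B:7>4 D:7>4 E:9>3)
P1 drop E (A beats it: P:10>9 Q:8>7)
P1→{A,B,D} P2→{P,Q}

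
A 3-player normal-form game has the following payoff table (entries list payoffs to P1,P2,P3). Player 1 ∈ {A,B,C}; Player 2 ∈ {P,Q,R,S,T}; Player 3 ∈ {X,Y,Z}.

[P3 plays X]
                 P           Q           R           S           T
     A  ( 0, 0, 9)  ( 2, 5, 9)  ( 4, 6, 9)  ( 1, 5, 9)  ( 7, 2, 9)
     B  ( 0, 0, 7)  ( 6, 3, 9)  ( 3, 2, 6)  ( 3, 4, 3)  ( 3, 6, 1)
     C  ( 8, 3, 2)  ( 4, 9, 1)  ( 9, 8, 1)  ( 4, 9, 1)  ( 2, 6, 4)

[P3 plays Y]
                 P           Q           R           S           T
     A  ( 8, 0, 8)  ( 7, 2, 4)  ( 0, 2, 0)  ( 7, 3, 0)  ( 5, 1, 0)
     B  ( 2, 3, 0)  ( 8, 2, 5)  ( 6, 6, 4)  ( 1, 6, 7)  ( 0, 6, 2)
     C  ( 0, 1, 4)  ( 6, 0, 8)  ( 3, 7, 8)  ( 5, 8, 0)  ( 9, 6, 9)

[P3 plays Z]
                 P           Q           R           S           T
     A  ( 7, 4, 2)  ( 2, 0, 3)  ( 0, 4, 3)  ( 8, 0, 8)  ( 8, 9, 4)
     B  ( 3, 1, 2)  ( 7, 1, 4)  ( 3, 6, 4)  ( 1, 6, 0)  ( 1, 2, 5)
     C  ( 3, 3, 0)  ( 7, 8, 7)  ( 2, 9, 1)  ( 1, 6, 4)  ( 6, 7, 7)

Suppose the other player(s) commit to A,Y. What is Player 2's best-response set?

P2 best: {S}

u_2(P vs A,Y) = 0
u_2(Q vs A,Y) = 2
u_2(R vs A,Y) = 2
u_2(S vs A,Y) = 3
u_2(T vs A,Y) = 1
max payoff 3 at {S}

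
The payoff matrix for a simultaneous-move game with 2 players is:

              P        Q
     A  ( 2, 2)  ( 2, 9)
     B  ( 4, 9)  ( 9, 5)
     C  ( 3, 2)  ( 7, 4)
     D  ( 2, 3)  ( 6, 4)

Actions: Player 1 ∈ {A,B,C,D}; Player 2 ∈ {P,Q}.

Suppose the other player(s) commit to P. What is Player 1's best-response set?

u_1(A vs P) = 2
u_1(B vs P) = 4
u_1(C vs P) = 3
u_1(D vs P) = 2
max payoff 4 at {B}

BR_1 = {B}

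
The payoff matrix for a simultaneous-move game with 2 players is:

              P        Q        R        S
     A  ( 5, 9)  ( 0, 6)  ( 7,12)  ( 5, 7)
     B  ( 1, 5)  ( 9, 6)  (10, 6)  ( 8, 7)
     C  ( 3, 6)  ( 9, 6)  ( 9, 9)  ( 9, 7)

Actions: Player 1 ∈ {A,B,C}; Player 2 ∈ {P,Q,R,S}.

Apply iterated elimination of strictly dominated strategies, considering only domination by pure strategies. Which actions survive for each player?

P2 drop P (R beats it: A:12>9 B:6>5 C:9>6)
P1 drop A (B beats it: Q:9>0 R:10>7 S:8>5)
P2 drop Q (S beats it: B:7>6 C:7>6)
P1→{B,C} P2→{R,S}

IESDS → P1:{B,C} P2:{R,S}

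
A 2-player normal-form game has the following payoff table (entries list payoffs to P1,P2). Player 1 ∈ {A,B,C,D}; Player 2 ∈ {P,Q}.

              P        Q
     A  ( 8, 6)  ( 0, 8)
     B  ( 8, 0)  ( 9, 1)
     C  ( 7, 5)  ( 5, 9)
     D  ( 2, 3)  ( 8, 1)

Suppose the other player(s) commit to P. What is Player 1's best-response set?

u_1(A vs P) = 8
u_1(B vs P) = 8
u_1(C vs P) = 7
u_1(D vs P) = 2
max payoff 8 at {A,B}

argmax u_1 = {A,B}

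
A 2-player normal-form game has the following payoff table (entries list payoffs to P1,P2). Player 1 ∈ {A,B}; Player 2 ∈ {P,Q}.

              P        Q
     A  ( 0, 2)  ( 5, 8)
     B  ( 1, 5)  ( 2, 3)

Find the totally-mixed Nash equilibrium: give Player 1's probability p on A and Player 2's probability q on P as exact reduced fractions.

P1 indiff ⇒ q·0+(1-q)·5 = q·1+(1-q)·2 ⇒ q(-1) = (1-q)(-3) ⇒ q = 3/4
P2 indiff ⇒ p·2+(1-p)·5 = p·8+(1-p)·3 ⇒ p(-6) = (1-p)(-2) ⇒ p = 1/4

P1 mixes 1/4 on A; P2 mixes 3/4 on P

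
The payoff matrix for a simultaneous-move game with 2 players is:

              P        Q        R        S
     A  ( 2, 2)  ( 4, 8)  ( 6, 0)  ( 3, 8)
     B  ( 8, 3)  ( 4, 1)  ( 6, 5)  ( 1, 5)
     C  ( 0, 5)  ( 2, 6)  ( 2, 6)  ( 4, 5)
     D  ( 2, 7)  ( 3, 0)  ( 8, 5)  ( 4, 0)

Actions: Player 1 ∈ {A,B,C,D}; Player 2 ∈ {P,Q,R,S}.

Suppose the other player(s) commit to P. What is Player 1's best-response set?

P1 best: {B}

u_1(A vs P) = 2
u_1(B vs P) = 8
u_1(C vs P) = 0
u_1(D vs P) = 2
max payoff 8 at {B}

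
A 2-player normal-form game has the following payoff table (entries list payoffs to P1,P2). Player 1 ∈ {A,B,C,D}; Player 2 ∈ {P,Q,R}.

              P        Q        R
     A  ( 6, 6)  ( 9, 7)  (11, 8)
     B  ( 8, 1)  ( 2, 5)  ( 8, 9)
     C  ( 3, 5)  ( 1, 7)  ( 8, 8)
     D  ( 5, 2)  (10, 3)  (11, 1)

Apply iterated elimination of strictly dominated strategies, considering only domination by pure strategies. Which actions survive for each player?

Survivors P1:{A,D} P2:{Q,R}

P1 drop C (A beats it: P:6>3 Q:9>1 R:11>8)
P2 drop P (Q beats it: A:7>6 B:5>1 D:3>2)
P1 drop B (A beats it: Q:9>2 R:11>8)
P1→{A,D} P2→{Q,R}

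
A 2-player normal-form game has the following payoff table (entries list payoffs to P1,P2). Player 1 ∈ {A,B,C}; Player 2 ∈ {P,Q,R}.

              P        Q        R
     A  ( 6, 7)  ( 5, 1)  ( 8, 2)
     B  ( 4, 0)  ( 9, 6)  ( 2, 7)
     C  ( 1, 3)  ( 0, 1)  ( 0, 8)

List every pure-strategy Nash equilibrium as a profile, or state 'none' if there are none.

NE set: (A,P)

(A,P): NE
(A,Q): not NE [P1→B gives 9>5; P2→P gives 7>1]
(A,R): not NE [P2→P gives 7>2]
(B,P): not NE [P1→A gives 6>4; P2→R gives 7>0]
(B,Q): not NE [P2→R gives 7>6]
(B,R): not NE [P1→A gives 8>2]
(C,P): not NE [P1→A gives 6>1; P2→R gives 8>3]
(C,Q): not NE [P1→B gives 9>0; P2→R gives 8>1]
(C,R): not NE [P1→A gives 8>0]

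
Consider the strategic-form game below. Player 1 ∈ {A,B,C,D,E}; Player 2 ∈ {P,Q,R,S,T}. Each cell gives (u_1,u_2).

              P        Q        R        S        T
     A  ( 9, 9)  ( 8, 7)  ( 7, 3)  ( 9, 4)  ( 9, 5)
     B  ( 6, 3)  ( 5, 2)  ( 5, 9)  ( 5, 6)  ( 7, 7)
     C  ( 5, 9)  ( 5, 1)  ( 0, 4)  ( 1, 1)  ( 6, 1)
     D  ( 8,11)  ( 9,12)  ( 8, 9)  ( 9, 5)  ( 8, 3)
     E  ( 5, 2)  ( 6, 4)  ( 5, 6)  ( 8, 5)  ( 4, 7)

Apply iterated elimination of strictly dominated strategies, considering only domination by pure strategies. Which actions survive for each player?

IESDS → P1:{A,D} P2:{P,Q}

P1 drop B (A beats it: P:9>6 Q:8>5 R:7>5 S:9>5 T:9>7)
P1 drop C (A beats it: P:9>5 Q:8>5 R:7>0 S:9>1 T:9>6)
P1 drop E (A beats it: P:9>5 Q:8>6 R:7>5 S:9>8 T:9>4)
P2 drop R (P beats it: A:9>3 D:11>9)
P2 drop S (P beats it: A:9>4 D:11>5)
P2 drop T (P beats it: A:9>5 D:11>3)
P1→{A,D} P2→{P,Q}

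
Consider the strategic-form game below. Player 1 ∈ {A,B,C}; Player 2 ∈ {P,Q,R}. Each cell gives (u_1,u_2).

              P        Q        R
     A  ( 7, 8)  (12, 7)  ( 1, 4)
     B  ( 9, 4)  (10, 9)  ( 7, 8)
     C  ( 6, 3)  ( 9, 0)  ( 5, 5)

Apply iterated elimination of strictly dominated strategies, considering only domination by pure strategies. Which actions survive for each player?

Survivors P1:{A,B} P2:{P,Q}

P1 drop C (B beats it: P:9>6 Q:10>9 R:7>5)
P2 drop R (Q beats it: A:7>4 B:9>8)
P1→{A,B} P2→{P,Q}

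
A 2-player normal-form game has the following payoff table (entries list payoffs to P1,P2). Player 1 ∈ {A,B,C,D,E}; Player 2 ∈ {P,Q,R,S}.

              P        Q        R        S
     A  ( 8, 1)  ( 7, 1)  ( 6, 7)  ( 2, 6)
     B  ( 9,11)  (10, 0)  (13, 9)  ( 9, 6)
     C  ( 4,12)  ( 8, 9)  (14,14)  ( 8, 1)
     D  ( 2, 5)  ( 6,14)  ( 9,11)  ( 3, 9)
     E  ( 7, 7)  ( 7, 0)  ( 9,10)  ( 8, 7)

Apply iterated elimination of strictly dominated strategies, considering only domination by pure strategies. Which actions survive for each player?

P1 drop A (B beats it: P:9>8 Q:10>7 R:13>6 S:9>2)
P1 drop D (B beats it: P:9>2 Q:10>6 R:13>9 S:9>3)
P1 drop E (B beats it: P:9>7 Q:10>7 R:13>9 S:9>8)
P2 drop Q (P beats it: B:11>0 C:12>9)
P2 drop S (P beats it: B:11>6 C:12>1)
P1→{B,C} P2→{P,R}

IESDS → P1:{B,C} P2:{P,R}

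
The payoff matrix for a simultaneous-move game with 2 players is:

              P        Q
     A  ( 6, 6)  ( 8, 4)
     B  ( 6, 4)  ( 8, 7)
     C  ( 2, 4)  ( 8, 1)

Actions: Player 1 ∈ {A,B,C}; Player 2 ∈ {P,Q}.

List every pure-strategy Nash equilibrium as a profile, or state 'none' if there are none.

PSNE = {(A,P), (B,Q)}

(A,P): NE
(A,Q): not NE [P2→P gives 6>4]
(B,P): not NE [P2→Q gives 7>4]
(B,Q): NE
(C,P): not NE [P1→B gives 6>2]
(C,Q): not NE [P2→P gives 4>1]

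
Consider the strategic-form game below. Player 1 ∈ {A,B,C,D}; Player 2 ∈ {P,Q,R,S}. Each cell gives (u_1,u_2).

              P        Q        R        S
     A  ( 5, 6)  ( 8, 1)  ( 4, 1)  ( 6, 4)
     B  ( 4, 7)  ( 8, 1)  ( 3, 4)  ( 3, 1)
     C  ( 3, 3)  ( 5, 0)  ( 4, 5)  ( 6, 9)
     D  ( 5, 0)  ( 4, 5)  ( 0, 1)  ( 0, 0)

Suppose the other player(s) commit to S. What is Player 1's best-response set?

u_1(A vs S) = 6
u_1(B vs S) = 3
u_1(C vs S) = 6
u_1(D vs S) = 0
max payoff 6 at {A,C}

argmax u_1 = {A,C}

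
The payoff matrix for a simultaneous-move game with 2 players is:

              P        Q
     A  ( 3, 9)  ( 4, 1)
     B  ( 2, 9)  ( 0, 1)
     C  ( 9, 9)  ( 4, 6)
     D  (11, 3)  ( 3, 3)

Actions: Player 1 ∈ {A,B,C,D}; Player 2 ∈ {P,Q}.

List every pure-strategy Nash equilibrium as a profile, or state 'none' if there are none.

(A,P): not NE [P1→D gives 11>3]
(A,Q): not NE [P2→P gives 9>1]
(B,P): not NE [P1→D gives 11>2]
(B,Q): not NE [P1→C gives 4>0; P2→P gives 9>1]
(C,P): not NE [P1→D gives 11>9]
(C,Q): not NE [P2→P gives 9>6]
(D,P): NE
(D,Q): not NE [P1→C gives 4>3]

PSNE = {(D,P)}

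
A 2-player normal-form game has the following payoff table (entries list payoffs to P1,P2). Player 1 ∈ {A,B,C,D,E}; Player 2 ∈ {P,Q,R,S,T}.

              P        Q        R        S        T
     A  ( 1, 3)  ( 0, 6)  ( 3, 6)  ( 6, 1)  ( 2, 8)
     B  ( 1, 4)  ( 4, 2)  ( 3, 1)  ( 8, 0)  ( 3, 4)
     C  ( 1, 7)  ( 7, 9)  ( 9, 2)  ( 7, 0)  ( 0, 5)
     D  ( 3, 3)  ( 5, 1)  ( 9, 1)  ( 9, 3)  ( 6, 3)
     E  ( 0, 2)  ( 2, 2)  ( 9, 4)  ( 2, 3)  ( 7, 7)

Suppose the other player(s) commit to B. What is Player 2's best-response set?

u_2(P vs B) = 4
u_2(Q vs B) = 2
u_2(R vs B) = 1
u_2(S vs B) = 0
u_2(T vs B) = 4
max payoff 4 at {P,T}

P2 best: {P,T}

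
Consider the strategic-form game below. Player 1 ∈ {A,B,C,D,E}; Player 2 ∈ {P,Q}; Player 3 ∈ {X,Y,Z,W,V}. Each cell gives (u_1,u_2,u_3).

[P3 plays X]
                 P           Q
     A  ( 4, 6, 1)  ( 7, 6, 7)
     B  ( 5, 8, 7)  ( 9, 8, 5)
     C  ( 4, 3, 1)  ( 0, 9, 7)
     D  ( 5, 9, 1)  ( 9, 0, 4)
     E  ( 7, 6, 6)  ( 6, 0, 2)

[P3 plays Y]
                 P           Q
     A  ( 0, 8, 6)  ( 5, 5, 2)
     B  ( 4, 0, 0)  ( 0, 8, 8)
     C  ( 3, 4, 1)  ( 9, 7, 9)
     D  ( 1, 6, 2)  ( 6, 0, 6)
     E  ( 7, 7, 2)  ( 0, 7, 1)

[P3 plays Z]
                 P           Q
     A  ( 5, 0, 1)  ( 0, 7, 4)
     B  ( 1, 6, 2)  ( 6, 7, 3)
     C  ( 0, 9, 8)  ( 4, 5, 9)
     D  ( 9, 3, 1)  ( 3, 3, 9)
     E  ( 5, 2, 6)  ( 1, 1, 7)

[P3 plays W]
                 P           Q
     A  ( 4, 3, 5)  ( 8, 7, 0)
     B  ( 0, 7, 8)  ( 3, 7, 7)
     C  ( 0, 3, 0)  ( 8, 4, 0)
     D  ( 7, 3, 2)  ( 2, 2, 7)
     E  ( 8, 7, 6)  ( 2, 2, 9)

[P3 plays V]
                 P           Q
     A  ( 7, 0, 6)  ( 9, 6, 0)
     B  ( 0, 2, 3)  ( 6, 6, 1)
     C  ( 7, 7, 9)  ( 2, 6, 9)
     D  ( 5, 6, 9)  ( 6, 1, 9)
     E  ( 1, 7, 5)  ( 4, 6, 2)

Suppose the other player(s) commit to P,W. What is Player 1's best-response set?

P1 best: {E}

u_1(A vs P,W) = 4
u_1(B vs P,W) = 0
u_1(C vs P,W) = 0
u_1(D vs P,W) = 7
u_1(E vs P,W) = 8
max payoff 8 at {E}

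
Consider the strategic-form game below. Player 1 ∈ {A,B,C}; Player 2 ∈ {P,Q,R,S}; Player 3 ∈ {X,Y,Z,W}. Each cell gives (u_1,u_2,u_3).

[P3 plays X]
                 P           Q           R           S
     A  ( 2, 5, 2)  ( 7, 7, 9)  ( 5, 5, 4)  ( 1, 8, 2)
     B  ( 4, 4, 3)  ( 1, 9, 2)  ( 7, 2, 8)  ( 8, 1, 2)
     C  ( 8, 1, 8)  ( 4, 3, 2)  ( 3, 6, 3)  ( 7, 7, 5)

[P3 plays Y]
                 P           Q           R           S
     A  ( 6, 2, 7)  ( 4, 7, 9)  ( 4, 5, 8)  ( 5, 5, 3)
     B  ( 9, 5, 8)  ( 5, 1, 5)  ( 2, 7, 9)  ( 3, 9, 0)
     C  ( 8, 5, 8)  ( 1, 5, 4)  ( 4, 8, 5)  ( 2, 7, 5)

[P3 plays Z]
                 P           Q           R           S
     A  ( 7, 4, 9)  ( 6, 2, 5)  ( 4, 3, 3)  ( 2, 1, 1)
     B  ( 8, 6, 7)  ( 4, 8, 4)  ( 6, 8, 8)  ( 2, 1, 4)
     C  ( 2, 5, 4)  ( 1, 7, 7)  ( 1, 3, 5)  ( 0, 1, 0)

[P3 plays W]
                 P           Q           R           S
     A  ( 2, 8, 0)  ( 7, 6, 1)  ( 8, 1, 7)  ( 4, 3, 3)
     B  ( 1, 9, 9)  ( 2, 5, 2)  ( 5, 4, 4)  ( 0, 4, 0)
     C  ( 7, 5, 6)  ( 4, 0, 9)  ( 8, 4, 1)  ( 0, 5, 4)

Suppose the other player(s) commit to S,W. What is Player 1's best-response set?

BR_1 = {A}

u_1(A vs S,W) = 4
u_1(B vs S,W) = 0
u_1(C vs S,W) = 0
max payoff 4 at {A}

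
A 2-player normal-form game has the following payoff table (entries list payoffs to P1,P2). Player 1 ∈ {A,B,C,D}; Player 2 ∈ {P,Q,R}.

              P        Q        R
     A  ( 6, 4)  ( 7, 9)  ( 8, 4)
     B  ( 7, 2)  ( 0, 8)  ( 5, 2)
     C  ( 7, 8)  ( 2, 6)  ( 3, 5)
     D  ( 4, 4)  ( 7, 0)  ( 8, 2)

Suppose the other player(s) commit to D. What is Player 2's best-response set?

u_2(P vs D) = 4
u_2(Q vs D) = 0
u_2(R vs D) = 2
max payoff 4 at {P}

BR_2 = {P}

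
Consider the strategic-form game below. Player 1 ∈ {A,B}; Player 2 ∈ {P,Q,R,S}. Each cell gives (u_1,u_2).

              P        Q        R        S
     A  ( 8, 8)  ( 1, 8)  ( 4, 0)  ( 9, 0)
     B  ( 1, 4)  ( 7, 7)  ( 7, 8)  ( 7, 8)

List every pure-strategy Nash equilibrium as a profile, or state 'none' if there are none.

(A,P): NE
(A,Q): not NE [P1→B gives 7>1]
(A,R): not NE [P1→B gives 7>4; P2→Q gives 8>0]
(A,S): not NE [P2→Q gives 8>0]
(B,P): not NE [P1→A gives 8>1; P2→S gives 8>4]
(B,Q): not NE [P2→S gives 8>7]
(B,R): NE
(B,S): not NE [P1→A gives 9>7]

Nash profiles: (A,P), (B,R)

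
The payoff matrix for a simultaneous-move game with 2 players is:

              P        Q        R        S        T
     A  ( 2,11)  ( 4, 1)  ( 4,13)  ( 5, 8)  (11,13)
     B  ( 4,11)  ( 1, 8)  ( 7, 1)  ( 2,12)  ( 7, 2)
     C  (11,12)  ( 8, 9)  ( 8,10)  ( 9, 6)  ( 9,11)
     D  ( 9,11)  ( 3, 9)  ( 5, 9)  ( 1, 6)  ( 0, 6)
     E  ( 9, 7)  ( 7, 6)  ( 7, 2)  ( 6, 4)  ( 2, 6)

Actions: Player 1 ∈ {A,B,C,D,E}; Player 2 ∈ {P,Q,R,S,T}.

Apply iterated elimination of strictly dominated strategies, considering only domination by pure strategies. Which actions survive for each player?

P1 drop B (C beats it: P:11>4 Q:8>1 R:8>7 S:9>2 T:9>7)
P1 drop D (C beats it: P:11>9 Q:8>3 R:8>5 S:9>1 T:9>0)
P1 drop E (C beats it: P:11>9 Q:8>7 R:8>7 S:9>6 T:9>2)
P2 drop Q (P beats it: A:11>1 C:12>9)
P2 drop S (P beats it: A:11>8 C:12>6)
P1→{A,C} P2→{P,R,T}

Survivors P1:{A,C} P2:{P,R,T}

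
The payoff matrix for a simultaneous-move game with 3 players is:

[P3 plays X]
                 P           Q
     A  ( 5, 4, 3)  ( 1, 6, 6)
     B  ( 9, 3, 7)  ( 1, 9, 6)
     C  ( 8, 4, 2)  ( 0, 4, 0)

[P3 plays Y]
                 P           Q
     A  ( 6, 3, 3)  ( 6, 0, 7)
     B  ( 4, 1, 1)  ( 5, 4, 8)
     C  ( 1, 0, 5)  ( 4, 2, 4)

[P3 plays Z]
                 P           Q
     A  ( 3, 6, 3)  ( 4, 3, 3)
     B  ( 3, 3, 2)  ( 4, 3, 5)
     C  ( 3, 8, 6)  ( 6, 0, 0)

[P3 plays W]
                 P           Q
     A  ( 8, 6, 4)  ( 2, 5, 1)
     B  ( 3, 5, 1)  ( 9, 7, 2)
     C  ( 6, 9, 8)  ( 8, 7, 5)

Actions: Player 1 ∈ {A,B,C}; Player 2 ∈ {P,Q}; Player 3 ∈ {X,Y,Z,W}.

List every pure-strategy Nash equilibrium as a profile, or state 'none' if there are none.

PSNE = {(A,P,W)}

(A,P,X): not NE [P1→B gives 9>5; P2→Q gives 6>4; P3→W gives 4>3]
(A,P,Y): not NE [P3→W gives 4>3]
(A,P,Z): not NE [P3→W gives 4>3]
(A,P,W): NE
(A,Q,X): not NE [P3→Y gives 7>6]
(A,Q,Y): not NE [P2→P gives 3>0]
(A,Q,Z): not NE [P1→C gives 6>4; P2→P gives 6>3; P3→Y gives 7>3]
(A,Q,W): not NE [P1→B gives 9>2; P2→P gives 6>5; P3→Y gives 7>1]
(B,P,X): not NE [P2→Q gives 9>3]
(B,P,Y): not NE [P1→A gives 6>4; P2→Q gives 4>1; P3→X gives 7>1]
(B,P,Z): not NE [P3→X gives 7>2]
(B,P,W): not NE [P1→A gives 8>3; P2→Q gives 7>5; P3→X gives 7>1]
(B,Q,X): not NE [P3→Y gives 8>6]
(B,Q,Y): not NE [P1→A gives 6>5]
(B,Q,Z): not NE [P1→C gives 6>4; P3→Y gives 8>5]
(B,Q,W): not NE [P3→Y gives 8>2]
(C,P,X): not NE [P1→B gives 9>8; P3→W gives 8>2]
(C,P,Y): not NE [P1→A gives 6>1; P2→Q gives 2>0; P3→W gives 8>5]
(C,P,Z): not NE [P3→W gives 8>6]
(C,P,W): not NE [P1→A gives 8>6]
(C,Q,X): not NE [P1→B gives 1>0; P3→W gives 5>0]
(C,Q,Y): not NE [P1→A gives 6>4; P3→W gives 5>4]
(C,Q,Z): not NE [P2→P gives 8>0; P3→W gives 5>0]
(C,Q,W): not NE [P1→B gives 9>8; P2→P gives 9>7]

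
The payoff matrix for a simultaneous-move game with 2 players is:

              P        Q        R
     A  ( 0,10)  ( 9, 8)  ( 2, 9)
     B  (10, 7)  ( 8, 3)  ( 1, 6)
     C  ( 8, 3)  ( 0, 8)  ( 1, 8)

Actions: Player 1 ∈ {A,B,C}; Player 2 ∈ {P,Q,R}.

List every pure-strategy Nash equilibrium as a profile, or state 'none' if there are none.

Nash profiles: (B,P)

(A,P): not NE [P1→B gives 10>0]
(A,Q): not NE [P2→P gives 10>8]
(A,R): not NE [P2→P gives 10>9]
(B,P): NE
(B,Q): not NE [P1→A gives 9>8; P2→P gives 7>3]
(B,R): not NE [P1→A gives 2>1; P2→P gives 7>6]
(C,P): not NE [P1→B gives 10>8; P2→R gives 8>3]
(C,Q): not NE [P1→A gives 9>0]
(C,R): not NE [P1→A gives 2>1]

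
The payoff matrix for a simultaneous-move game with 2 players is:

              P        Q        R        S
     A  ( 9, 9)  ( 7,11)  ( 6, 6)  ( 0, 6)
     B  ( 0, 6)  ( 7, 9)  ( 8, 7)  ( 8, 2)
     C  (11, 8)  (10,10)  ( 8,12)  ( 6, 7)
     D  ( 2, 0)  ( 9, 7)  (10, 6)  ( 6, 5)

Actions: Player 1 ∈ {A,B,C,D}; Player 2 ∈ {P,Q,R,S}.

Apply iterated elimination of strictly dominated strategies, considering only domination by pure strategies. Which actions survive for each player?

IESDS → P1:{C,D} P2:{Q,R}

P1 drop A (C beats it: P:11>9 Q:10>7 R:8>6 S:6>0)
P2 drop P (Q beats it: B:9>6 C:10>8 D:7>0)
P2 drop S (Q beats it: B:9>2 C:10>7 D:7>5)
P1 drop B (D beats it: Q:9>7 R:10>8)
P1→{C,D} P2→{Q,R}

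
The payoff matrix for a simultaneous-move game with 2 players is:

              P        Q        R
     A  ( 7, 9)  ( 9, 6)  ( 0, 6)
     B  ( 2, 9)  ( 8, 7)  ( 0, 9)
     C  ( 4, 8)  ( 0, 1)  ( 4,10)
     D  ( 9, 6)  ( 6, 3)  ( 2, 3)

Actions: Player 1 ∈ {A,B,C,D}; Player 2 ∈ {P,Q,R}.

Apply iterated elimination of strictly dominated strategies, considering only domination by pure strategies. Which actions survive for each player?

Remaining: P1:{C,D} P2:{P,R}

P2 drop Q (P beats it: A:9>6 B:9>7 C:8>1 D:6>3)
P1 drop A (D beats it: P:9>7 R:2>0)
P1 drop B (C beats it: P:4>2 R:4>0)
P1→{C,D} P2→{P,R}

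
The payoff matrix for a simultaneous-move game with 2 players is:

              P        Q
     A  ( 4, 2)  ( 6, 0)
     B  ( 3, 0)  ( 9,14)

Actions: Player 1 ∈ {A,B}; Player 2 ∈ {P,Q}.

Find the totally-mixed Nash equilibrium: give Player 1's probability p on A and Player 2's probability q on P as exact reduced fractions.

P1 mixes 7/8 on A; P2 mixes 3/4 on P

P1 indiff ⇒ q·4+(1-q)·6 = q·3+(1-q)·9 ⇒ q(1) = (1-q)(3) ⇒ q = 3/4
P2 indiff ⇒ p·2+(1-p)·0 = p·0+(1-p)·14 ⇒ p(2) = (1-p)(14) ⇒ p = 7/8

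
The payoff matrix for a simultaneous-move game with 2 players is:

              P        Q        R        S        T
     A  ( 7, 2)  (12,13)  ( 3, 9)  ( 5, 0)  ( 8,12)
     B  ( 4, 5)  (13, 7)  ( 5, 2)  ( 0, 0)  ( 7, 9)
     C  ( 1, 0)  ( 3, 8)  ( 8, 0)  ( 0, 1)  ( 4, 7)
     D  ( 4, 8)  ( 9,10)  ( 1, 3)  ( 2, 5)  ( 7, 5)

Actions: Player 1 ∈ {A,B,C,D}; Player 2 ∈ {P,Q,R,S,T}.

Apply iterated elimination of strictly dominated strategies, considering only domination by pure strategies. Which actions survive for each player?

Remaining: P1:{A,B} P2:{Q,T}

P1 drop D (A beats it: P:7>4 Q:12>9 R:3>1 S:5>2 T:8>7)
P2 drop P (Q beats it: A:13>2 B:7>5 C:8>0)
P2 drop R (Q beats it: A:13>9 B:7>2 C:8>0)
P1 drop C (A beats it: Q:12>3 S:5>0 T:8>4)
P2 drop S (Q beats it: A:13>0 B:7>0)
P1→{A,B} P2→{Q,T}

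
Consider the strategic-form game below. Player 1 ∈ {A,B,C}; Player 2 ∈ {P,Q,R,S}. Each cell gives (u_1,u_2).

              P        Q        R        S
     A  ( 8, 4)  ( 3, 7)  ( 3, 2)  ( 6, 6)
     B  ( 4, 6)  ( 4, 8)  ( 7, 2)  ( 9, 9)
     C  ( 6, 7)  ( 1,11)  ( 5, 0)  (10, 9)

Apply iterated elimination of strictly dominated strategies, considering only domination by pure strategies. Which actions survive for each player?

P2 drop P (Q beats it: A:7>4 B:8>6 C:11>7)
P1 drop A (B beats it: Q:4>3 R:7>3 S:9>6)
P2 drop R (Q beats it: B:8>2 C:11>0)
P1→{B,C} P2→{Q,S}

Survivors P1:{B,C} P2:{Q,S}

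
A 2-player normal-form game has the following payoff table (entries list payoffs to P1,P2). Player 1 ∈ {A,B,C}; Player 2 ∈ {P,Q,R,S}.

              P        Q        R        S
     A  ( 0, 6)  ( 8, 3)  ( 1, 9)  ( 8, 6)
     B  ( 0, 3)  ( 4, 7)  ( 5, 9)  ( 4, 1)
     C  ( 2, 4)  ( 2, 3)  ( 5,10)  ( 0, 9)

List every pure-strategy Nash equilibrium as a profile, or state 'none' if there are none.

Nash profiles: (B,R), (C,R)

(A,P): not NE [P1→C gives 2>0; P2→R gives 9>6]
(A,Q): not NE [P2→R gives 9>3]
(A,R): not NE [P1→C gives 5>1]
(A,S): not NE [P2→R gives 9>6]
(B,P): not NE [P1→C gives 2>0; P2→R gives 9>3]
(B,Q): not NE [P1→A gives 8>4; P2→R gives 9>7]
(B,R): NE
(B,S): not NE [P1→A gives 8>4; P2→R gives 9>1]
(C,P): not NE [P2→R gives 10>4]
(C,Q): not NE [P1→A gives 8>2; P2→R gives 10>3]
(C,R): NE
(C,S): not NE [P1→A gives 8>0; P2→R gives 10>9]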